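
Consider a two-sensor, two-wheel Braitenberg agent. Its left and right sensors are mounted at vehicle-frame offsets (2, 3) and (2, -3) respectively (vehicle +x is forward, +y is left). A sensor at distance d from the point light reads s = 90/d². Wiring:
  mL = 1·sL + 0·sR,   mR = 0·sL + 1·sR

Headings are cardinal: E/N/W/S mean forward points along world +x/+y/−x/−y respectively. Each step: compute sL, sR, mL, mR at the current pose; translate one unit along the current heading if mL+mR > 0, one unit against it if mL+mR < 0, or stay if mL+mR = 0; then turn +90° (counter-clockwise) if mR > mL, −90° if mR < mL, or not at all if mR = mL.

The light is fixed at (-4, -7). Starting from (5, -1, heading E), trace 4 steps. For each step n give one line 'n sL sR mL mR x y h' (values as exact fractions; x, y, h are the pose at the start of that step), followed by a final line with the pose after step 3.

n=0: pose=(5,-1,E); sL=45/101, sR=9/13; mL=45/101, mR=9/13; mL+mR=1494/1313 → advance +1; mR−mL=324/1313 → turn +1·90°
n=1: pose=(6,-1,N); sL=90/113, sR=90/233; mL=90/113, mR=90/233; mL+mR=31140/26329 → advance +1; mR−mL=-10800/26329 → turn -1·90°
n=2: pose=(6,0,E); sL=45/122, sR=9/16; mL=45/122, mR=9/16; mL+mR=909/976 → advance +1; mR−mL=189/976 → turn +1·90°
n=3: pose=(7,0,N); sL=18/29, sR=90/277; mL=18/29, mR=90/277; mL+mR=7596/8033 → advance +1; mR−mL=-2376/8033 → turn -1·90°

0 45/101 9/13 45/101 9/13 5 -1 E
1 90/113 90/233 90/113 90/233 6 -1 N
2 45/122 9/16 45/122 9/16 6 0 E
3 18/29 90/277 18/29 90/277 7 0 N
final 7 1 E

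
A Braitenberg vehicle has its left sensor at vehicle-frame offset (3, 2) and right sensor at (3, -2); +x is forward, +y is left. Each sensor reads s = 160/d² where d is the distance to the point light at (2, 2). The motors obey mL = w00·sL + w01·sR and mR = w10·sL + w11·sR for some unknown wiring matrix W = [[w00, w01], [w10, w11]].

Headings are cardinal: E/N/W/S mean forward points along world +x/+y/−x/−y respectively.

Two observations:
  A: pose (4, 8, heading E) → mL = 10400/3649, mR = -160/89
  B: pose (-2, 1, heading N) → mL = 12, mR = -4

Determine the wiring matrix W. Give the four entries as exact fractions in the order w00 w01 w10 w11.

1/2 1/2 -1 0

obs A: pose=(4,8,E) → sL=160/89, sR=160/41, mL=10400/3649, mR=-160/89
obs B: pose=(-2,1,N) → sL=4, sR=20, mL=12, mR=-4
sensor matrix S = [[160/89, 160/41], [4, 20]]; det S = 74240/3649
solve [mL_A; mL_B] = S·[w00; w01] and [mR_A; mR_B] = S·[w10; w11]:
  w00 = 1/2, w01 = 1/2, w10 = -1, w11 = 0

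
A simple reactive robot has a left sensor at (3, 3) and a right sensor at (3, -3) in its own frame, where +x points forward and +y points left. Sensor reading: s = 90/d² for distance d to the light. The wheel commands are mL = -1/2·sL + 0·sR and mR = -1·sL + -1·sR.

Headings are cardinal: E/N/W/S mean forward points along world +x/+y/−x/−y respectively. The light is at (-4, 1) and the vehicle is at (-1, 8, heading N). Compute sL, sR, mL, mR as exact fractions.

left sensor world pos  = (-4, 11); dL² = 100
right sensor world pos = (2, 11); dR² = 136
sL = 90/100 = 9/10
sR = 90/136 = 45/68
mL = -1/2·sL + 0·sR = -9/20
mR = -1·sL + -1·sR = -531/340

9/10 45/68 -9/20 -531/340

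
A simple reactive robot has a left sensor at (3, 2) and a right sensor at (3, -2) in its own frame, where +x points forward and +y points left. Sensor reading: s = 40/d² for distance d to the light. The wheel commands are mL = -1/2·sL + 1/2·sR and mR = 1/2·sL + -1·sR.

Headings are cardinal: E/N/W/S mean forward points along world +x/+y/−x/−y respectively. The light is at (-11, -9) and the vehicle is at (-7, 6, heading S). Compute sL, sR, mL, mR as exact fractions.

2/9 10/37 8/333 -53/333

left sensor world pos  = (-5, 3); dL² = 180
right sensor world pos = (-9, 3); dR² = 148
sL = 40/180 = 2/9
sR = 40/148 = 10/37
mL = -1/2·sL + 1/2·sR = 8/333
mR = 1/2·sL + -1·sR = -53/333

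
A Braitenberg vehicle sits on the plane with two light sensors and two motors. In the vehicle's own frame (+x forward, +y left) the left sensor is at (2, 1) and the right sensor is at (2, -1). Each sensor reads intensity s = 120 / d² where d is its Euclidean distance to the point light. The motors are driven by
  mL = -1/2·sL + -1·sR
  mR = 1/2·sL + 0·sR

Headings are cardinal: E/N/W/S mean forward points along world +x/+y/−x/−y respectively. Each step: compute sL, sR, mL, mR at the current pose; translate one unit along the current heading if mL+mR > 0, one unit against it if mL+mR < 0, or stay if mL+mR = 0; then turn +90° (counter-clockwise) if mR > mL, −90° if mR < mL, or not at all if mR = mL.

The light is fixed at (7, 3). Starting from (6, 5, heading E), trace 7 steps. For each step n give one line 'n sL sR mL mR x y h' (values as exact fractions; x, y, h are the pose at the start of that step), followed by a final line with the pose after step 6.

n=0: pose=(6,5,E); sL=12, sR=60; mL=-66, mR=6; mL+mR=-60 → advance -1; mR−mL=72 → turn +1·90°
n=1: pose=(5,5,N); sL=24/5, sR=120/17; mL=-804/85, mR=12/5; mL+mR=-120/17 → advance -1; mR−mL=1008/85 → turn +1·90°
n=2: pose=(5,4,W); sL=15/2, sR=6; mL=-39/4, mR=15/4; mL+mR=-6 → advance -1; mR−mL=27/2 → turn +1·90°
n=3: pose=(6,4,S); sL=120, sR=24; mL=-84, mR=60; mL+mR=-24 → advance -1; mR−mL=144 → turn +1·90°
n=4: pose=(6,5,E); sL=12, sR=60; mL=-66, mR=6; mL+mR=-60 → advance -1; mR−mL=72 → turn +1·90°
n=5: pose=(5,5,N); sL=24/5, sR=120/17; mL=-804/85, mR=12/5; mL+mR=-120/17 → advance -1; mR−mL=1008/85 → turn +1·90°
n=6: pose=(5,4,W); sL=15/2, sR=6; mL=-39/4, mR=15/4; mL+mR=-6 → advance -1; mR−mL=27/2 → turn +1·90°

0 12 60 -66 6 6 5 E
1 24/5 120/17 -804/85 12/5 5 5 N
2 15/2 6 -39/4 15/4 5 4 W
3 120 24 -84 60 6 4 S
4 12 60 -66 6 6 5 E
5 24/5 120/17 -804/85 12/5 5 5 N
6 15/2 6 -39/4 15/4 5 4 W
final 6 4 S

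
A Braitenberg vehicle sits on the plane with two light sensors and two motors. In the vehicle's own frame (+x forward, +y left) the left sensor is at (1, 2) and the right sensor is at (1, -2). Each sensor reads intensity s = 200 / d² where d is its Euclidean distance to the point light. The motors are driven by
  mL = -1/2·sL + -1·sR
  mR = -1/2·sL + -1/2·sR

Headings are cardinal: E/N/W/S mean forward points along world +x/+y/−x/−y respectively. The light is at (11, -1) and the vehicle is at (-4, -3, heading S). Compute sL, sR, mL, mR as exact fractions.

100/89 100/149 -16350/13261 -11900/13261

left sensor world pos  = (-2, -4); dL² = 178
right sensor world pos = (-6, -4); dR² = 298
sL = 200/178 = 100/89
sR = 200/298 = 100/149
mL = -1/2·sL + -1·sR = -16350/13261
mR = -1/2·sL + -1/2·sR = -11900/13261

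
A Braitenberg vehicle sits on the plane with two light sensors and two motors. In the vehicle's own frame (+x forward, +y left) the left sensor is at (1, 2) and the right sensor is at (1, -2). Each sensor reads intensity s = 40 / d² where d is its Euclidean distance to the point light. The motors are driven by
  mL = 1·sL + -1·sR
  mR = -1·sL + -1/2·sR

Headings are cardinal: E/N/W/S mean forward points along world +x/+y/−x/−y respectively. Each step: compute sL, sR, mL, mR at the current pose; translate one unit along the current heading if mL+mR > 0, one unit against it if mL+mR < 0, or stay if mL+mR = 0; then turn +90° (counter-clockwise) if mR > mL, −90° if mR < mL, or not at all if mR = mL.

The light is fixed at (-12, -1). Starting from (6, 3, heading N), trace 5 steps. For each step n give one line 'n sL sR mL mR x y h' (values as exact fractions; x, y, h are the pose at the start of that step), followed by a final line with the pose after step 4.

n=0: pose=(6,3,N); sL=40/281, sR=8/85; mL=1152/23885, mR=-4524/23885; mL+mR=-12/85 → advance -1; mR−mL=-5676/23885 → turn -1·90°
n=1: pose=(6,2,E); sL=20/193, sR=20/181; mL=-240/34933, mR=-5550/34933; mL+mR=-30/181 → advance -1; mR−mL=-5310/34933 → turn -1·90°
n=2: pose=(5,2,S); sL=8/73, sR=40/229; mL=-1088/16717, mR=-3292/16717; mL+mR=-60/229 → advance -1; mR−mL=-2204/16717 → turn -1·90°
n=3: pose=(5,3,W); sL=2/13, sR=10/73; mL=16/949, mR=-211/949; mL+mR=-15/73 → advance -1; mR−mL=-227/949 → turn -1·90°
n=4: pose=(6,3,N); sL=40/281, sR=8/85; mL=1152/23885, mR=-4524/23885; mL+mR=-12/85 → advance -1; mR−mL=-5676/23885 → turn -1·90°

0 40/281 8/85 1152/23885 -4524/23885 6 3 N
1 20/193 20/181 -240/34933 -5550/34933 6 2 E
2 8/73 40/229 -1088/16717 -3292/16717 5 2 S
3 2/13 10/73 16/949 -211/949 5 3 W
4 40/281 8/85 1152/23885 -4524/23885 6 3 N
final 6 2 E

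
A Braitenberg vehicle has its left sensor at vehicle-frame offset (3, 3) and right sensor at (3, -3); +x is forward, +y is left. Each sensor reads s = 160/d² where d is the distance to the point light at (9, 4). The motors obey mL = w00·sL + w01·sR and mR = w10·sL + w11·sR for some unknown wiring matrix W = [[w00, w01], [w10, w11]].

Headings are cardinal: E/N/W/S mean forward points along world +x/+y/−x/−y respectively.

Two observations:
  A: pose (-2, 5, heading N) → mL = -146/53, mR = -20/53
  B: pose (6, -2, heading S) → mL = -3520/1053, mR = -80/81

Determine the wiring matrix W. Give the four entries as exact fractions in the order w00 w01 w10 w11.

-1 -1 -1/2 0

obs A: pose=(-2,5,N) → sL=40/53, sR=2, mL=-146/53, mR=-20/53
obs B: pose=(6,-2,S) → sL=160/81, sR=160/117, mL=-3520/1053, mR=-80/81
sensor matrix S = [[40/53, 2], [160/81, 160/117]]; det S = -162880/55809
solve [mL_A; mL_B] = S·[w00; w01] and [mR_A; mR_B] = S·[w10; w11]:
  w00 = -1, w01 = -1, w10 = -1/2, w11 = 0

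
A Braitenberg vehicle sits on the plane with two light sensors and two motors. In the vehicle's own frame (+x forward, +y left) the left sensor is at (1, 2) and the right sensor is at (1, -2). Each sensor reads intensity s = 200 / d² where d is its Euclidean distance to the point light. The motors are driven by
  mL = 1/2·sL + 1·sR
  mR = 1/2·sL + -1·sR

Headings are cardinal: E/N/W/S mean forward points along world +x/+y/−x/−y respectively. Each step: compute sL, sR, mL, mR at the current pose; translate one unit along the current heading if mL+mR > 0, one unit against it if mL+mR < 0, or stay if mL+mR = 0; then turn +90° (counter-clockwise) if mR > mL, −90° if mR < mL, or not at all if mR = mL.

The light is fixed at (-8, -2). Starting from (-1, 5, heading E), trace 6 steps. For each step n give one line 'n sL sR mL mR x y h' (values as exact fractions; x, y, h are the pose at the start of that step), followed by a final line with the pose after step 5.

n=0: pose=(-1,5,E); sL=40/29, sR=200/89; mL=7580/2581, mR=-4020/2581; mL+mR=40/29 → advance +1; mR−mL=-400/89 → turn -1·90°
n=1: pose=(0,5,S); sL=25/17, sR=25/9; mL=1075/306, mR=-625/306; mL+mR=25/17 → advance +1; mR−mL=-50/9 → turn -1·90°
n=2: pose=(0,4,W); sL=40/13, sR=200/113; mL=4860/1469, mR=-340/1469; mL+mR=40/13 → advance +1; mR−mL=-400/113 → turn -1·90°
n=3: pose=(-1,4,N); sL=100/37, sR=20/13; mL=1390/481, mR=-90/481; mL+mR=100/37 → advance +1; mR−mL=-40/13 → turn -1·90°
n=4: pose=(-1,5,E); sL=40/29, sR=200/89; mL=7580/2581, mR=-4020/2581; mL+mR=40/29 → advance +1; mR−mL=-400/89 → turn -1·90°
n=5: pose=(0,5,S); sL=25/17, sR=25/9; mL=1075/306, mR=-625/306; mL+mR=25/17 → advance +1; mR−mL=-50/9 → turn -1·90°

0 40/29 200/89 7580/2581 -4020/2581 -1 5 E
1 25/17 25/9 1075/306 -625/306 0 5 S
2 40/13 200/113 4860/1469 -340/1469 0 4 W
3 100/37 20/13 1390/481 -90/481 -1 4 N
4 40/29 200/89 7580/2581 -4020/2581 -1 5 E
5 25/17 25/9 1075/306 -625/306 0 5 S
final 0 4 W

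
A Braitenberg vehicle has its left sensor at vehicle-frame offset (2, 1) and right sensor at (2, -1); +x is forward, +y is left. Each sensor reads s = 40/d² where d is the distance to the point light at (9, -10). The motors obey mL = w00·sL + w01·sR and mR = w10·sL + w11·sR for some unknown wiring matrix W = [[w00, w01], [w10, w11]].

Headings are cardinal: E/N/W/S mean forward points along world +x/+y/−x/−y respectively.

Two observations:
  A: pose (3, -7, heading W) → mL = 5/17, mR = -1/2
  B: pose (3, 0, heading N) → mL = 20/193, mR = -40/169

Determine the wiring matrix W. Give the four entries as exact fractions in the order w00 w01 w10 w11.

obs A: pose=(3,-7,W) → sL=10/17, sR=1/2, mL=5/17, mR=-1/2
obs B: pose=(3,0,N) → sL=40/193, sR=40/169, mL=20/193, mR=-40/169
sensor matrix S = [[10/17, 1/2], [40/193, 40/169]]; det S = 19740/554489
solve [mL_A; mL_B] = S·[w00; w01] and [mR_A; mR_B] = S·[w10; w11]:
  w00 = 1/2, w01 = 0, w10 = 0, w11 = -1

1/2 0 0 -1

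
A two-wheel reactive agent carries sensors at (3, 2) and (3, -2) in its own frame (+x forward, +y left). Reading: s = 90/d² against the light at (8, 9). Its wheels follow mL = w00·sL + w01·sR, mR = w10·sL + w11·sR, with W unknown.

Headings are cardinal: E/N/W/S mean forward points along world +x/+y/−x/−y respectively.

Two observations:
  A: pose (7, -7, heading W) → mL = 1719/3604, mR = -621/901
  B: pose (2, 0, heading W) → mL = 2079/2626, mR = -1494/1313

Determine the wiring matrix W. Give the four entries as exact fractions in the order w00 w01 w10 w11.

1 1/2 -1 -1

obs A: pose=(7,-7,W) → sL=9/34, sR=45/106, mL=1719/3604, mR=-621/901
obs B: pose=(2,0,W) → sL=45/101, sR=9/13, mL=2079/2626, mR=-1494/1313
sensor matrix S = [[9/34, 45/106], [45/101, 9/13]]; det S = -6966/1183013
solve [mL_A; mL_B] = S·[w00; w01] and [mR_A; mR_B] = S·[w10; w11]:
  w00 = 1, w01 = 1/2, w10 = -1, w11 = -1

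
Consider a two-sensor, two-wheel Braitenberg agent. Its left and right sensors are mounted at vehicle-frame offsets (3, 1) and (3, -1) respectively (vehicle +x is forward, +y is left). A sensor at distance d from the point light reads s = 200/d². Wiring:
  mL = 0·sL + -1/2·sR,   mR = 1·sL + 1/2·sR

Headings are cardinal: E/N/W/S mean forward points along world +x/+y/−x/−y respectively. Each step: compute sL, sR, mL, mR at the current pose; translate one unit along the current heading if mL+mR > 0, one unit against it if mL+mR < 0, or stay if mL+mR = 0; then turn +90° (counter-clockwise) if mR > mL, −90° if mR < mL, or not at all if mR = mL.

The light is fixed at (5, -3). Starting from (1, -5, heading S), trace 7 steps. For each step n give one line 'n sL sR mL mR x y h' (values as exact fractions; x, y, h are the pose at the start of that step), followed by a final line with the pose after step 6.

n=0: pose=(1,-5,S); sL=100/17, sR=4; mL=-2, mR=134/17; mL+mR=100/17 → advance +1; mR−mL=168/17 → turn +1·90°
n=1: pose=(1,-6,E); sL=40, sR=200/17; mL=-100/17, mR=780/17; mL+mR=40 → advance +1; mR−mL=880/17 → turn +1·90°
n=2: pose=(2,-6,N); sL=25/2, sR=50; mL=-25, mR=75/2; mL+mR=25/2 → advance +1; mR−mL=125/2 → turn +1·90°
n=3: pose=(2,-5,W); sL=40/9, sR=200/37; mL=-100/37, mR=2380/333; mL+mR=40/9 → advance +1; mR−mL=3280/333 → turn +1·90°
n=4: pose=(1,-5,S); sL=100/17, sR=4; mL=-2, mR=134/17; mL+mR=100/17 → advance +1; mR−mL=168/17 → turn +1·90°
n=5: pose=(1,-6,E); sL=40, sR=200/17; mL=-100/17, mR=780/17; mL+mR=40 → advance +1; mR−mL=880/17 → turn +1·90°
n=6: pose=(2,-6,N); sL=25/2, sR=50; mL=-25, mR=75/2; mL+mR=25/2 → advance +1; mR−mL=125/2 → turn +1·90°

0 100/17 4 -2 134/17 1 -5 S
1 40 200/17 -100/17 780/17 1 -6 E
2 25/2 50 -25 75/2 2 -6 N
3 40/9 200/37 -100/37 2380/333 2 -5 W
4 100/17 4 -2 134/17 1 -5 S
5 40 200/17 -100/17 780/17 1 -6 E
6 25/2 50 -25 75/2 2 -6 N
final 2 -5 W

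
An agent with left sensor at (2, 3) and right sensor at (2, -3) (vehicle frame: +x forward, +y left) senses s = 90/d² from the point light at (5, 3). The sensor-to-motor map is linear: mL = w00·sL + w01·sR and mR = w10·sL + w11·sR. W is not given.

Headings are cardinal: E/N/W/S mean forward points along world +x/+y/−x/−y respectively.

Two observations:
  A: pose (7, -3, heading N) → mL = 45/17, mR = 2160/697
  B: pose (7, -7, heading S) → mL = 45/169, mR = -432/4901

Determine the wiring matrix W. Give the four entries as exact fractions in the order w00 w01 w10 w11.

1/2 0 1 -1

obs A: pose=(7,-3,N) → sL=90/17, sR=90/41, mL=45/17, mR=2160/697
obs B: pose=(7,-7,S) → sL=90/169, sR=18/29, mL=45/169, mR=-432/4901
sensor matrix S = [[90/17, 90/41], [90/169, 18/29]]; det S = 7231680/3415997
solve [mL_A; mL_B] = S·[w00; w01] and [mR_A; mR_B] = S·[w10; w11]:
  w00 = 1/2, w01 = 0, w10 = 1, w11 = -1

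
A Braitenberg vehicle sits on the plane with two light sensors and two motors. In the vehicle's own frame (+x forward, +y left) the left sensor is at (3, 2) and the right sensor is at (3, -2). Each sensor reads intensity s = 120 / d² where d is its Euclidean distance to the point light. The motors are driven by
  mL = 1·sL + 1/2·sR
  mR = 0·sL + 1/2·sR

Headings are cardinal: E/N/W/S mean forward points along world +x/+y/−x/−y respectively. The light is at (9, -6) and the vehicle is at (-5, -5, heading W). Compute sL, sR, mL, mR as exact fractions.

left sensor world pos  = (-8, -7); dL² = 290
right sensor world pos = (-8, -3); dR² = 298
sL = 120/290 = 12/29
sR = 120/298 = 60/149
mL = 1·sL + 1/2·sR = 2658/4321
mR = 0·sL + 1/2·sR = 30/149

12/29 60/149 2658/4321 30/149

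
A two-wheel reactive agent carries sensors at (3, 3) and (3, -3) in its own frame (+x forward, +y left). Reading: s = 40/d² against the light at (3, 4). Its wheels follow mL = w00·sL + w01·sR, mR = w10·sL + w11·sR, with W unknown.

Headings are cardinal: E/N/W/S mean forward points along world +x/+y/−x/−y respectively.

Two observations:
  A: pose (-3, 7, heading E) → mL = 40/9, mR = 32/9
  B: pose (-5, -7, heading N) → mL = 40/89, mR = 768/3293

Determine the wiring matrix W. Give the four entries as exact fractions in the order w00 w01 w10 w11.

obs A: pose=(-3,7,E) → sL=8/9, sR=40/9, mL=40/9, mR=32/9
obs B: pose=(-5,-7,N) → sL=8/37, sR=40/89, mL=40/89, mR=768/3293
sensor matrix S = [[8/9, 40/9], [8/37, 40/89]]; det S = -16640/29637
solve [mL_A; mL_B] = S·[w00; w01] and [mR_A; mR_B] = S·[w10; w11]:
  w00 = 0, w01 = 1, w10 = -1, w11 = 1

0 1 -1 1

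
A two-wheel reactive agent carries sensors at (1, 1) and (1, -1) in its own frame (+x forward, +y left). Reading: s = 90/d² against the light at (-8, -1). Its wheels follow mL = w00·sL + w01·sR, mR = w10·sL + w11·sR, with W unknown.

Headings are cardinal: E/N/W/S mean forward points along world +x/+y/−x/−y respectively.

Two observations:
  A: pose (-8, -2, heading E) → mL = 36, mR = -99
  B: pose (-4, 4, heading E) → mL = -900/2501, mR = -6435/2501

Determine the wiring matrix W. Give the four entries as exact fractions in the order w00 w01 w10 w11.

obs A: pose=(-8,-2,E) → sL=90, sR=18, mL=36, mR=-99
obs B: pose=(-4,4,E) → sL=90/61, sR=90/41, mL=-900/2501, mR=-6435/2501
sensor matrix S = [[90, 18], [90/61, 90/41]]; det S = 427680/2501
solve [mL_A; mL_B] = S·[w00; w01] and [mR_A; mR_B] = S·[w10; w11]:
  w00 = 1/2, w01 = -1/2, w10 = -1, w11 = -1/2

1/2 -1/2 -1 -1/2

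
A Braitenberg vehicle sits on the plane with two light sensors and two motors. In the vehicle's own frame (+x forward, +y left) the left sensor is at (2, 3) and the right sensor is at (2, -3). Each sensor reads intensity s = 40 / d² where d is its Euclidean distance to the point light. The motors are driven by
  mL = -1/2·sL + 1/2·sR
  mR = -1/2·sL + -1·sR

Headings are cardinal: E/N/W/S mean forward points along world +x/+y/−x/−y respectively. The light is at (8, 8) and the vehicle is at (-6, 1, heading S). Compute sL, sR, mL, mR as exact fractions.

20/101 4/37 -168/3737 -774/3737

left sensor world pos  = (-3, -1); dL² = 202
right sensor world pos = (-9, -1); dR² = 370
sL = 40/202 = 20/101
sR = 40/370 = 4/37
mL = -1/2·sL + 1/2·sR = -168/3737
mR = -1/2·sL + -1·sR = -774/3737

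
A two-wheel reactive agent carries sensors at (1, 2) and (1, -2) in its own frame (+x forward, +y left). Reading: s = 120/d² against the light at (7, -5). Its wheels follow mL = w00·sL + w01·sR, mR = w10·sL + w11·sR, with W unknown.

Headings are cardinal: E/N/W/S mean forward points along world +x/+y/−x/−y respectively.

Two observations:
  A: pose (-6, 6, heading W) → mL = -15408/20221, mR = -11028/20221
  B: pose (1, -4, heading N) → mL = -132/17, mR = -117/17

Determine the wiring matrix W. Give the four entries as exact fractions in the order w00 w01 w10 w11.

-1 -1 -1/2 -1

obs A: pose=(-6,6,W) → sL=120/277, sR=24/73, mL=-15408/20221, mR=-11028/20221
obs B: pose=(1,-4,N) → sL=30/17, sR=6, mL=-132/17, mR=-117/17
sensor matrix S = [[120/277, 24/73], [30/17, 6]]; det S = 694080/343757
solve [mL_A; mL_B] = S·[w00; w01] and [mR_A; mR_B] = S·[w10; w11]:
  w00 = -1, w01 = -1, w10 = -1/2, w11 = -1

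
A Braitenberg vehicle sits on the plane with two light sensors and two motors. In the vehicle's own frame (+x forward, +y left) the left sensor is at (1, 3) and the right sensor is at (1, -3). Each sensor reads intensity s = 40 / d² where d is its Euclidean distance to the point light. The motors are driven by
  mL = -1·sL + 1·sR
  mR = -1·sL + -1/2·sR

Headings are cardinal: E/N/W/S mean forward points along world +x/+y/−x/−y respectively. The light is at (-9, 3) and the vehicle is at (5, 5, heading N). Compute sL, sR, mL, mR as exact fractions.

4/13 20/149 -336/1937 -726/1937

left sensor world pos  = (2, 6); dL² = 130
right sensor world pos = (8, 6); dR² = 298
sL = 40/130 = 4/13
sR = 40/298 = 20/149
mL = -1·sL + 1·sR = -336/1937
mR = -1·sL + -1/2·sR = -726/1937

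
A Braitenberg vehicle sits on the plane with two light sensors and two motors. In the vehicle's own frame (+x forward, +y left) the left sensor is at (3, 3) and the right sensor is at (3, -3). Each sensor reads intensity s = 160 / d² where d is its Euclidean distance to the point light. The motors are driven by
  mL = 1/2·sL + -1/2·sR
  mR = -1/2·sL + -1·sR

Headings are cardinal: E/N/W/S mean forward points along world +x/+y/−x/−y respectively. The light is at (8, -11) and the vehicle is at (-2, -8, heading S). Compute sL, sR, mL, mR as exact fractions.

160/49 160/169 9600/8281 -21360/8281

left sensor world pos  = (1, -11); dL² = 49
right sensor world pos = (-5, -11); dR² = 169
sL = 160/49 = 160/49
sR = 160/169 = 160/169
mL = 1/2·sL + -1/2·sR = 9600/8281
mR = -1/2·sL + -1·sR = -21360/8281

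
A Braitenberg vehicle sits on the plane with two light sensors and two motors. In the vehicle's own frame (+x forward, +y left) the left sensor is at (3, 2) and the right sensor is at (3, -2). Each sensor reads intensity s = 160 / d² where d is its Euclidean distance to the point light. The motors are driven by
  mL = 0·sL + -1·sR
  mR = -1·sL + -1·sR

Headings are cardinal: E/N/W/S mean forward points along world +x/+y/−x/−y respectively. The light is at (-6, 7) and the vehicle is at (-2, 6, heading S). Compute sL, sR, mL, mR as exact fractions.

40/13 8 -8 -144/13

left sensor world pos  = (0, 3); dL² = 52
right sensor world pos = (-4, 3); dR² = 20
sL = 160/52 = 40/13
sR = 160/20 = 8
mL = 0·sL + -1·sR = -8
mR = -1·sL + -1·sR = -144/13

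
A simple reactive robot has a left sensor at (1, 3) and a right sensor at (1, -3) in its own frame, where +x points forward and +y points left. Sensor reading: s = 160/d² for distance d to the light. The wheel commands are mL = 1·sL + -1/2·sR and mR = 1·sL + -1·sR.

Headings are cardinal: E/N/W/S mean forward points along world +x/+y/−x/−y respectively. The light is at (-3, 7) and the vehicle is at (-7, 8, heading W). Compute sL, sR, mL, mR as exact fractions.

left sensor world pos  = (-8, 5); dL² = 29
right sensor world pos = (-8, 11); dR² = 41
sL = 160/29 = 160/29
sR = 160/41 = 160/41
mL = 1·sL + -1/2·sR = 4240/1189
mR = 1·sL + -1·sR = 1920/1189

160/29 160/41 4240/1189 1920/1189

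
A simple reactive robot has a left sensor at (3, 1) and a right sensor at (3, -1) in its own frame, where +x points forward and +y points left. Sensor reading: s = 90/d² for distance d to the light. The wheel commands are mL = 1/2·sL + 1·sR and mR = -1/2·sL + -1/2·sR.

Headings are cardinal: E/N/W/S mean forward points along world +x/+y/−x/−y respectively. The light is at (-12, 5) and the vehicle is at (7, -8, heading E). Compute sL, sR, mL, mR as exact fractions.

left sensor world pos  = (10, -7); dL² = 628
right sensor world pos = (10, -9); dR² = 680
sL = 90/628 = 45/314
sR = 90/680 = 9/68
mL = 1/2·sL + 1·sR = 1089/5338
mR = -1/2·sL + -1/2·sR = -2943/21352

45/314 9/68 1089/5338 -2943/21352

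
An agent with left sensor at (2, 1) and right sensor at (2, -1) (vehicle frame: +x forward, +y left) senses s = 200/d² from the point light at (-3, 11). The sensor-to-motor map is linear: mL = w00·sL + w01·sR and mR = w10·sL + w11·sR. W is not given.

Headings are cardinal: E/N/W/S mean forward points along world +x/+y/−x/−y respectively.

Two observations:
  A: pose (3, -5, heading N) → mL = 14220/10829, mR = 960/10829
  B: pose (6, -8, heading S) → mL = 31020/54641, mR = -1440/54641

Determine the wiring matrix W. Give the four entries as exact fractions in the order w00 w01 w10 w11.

1 1/2 1 -1

obs A: pose=(3,-5,N) → sL=200/221, sR=40/49, mL=14220/10829, mR=960/10829
obs B: pose=(6,-8,S) → sL=200/541, sR=40/101, mL=31020/54641, mR=-1440/54641
sensor matrix S = [[200/221, 40/49], [200/541, 40/101]]; det S = 33504000/591707389
solve [mL_A; mL_B] = S·[w00; w01] and [mR_A; mR_B] = S·[w10; w11]:
  w00 = 1, w01 = 1/2, w10 = 1, w11 = -1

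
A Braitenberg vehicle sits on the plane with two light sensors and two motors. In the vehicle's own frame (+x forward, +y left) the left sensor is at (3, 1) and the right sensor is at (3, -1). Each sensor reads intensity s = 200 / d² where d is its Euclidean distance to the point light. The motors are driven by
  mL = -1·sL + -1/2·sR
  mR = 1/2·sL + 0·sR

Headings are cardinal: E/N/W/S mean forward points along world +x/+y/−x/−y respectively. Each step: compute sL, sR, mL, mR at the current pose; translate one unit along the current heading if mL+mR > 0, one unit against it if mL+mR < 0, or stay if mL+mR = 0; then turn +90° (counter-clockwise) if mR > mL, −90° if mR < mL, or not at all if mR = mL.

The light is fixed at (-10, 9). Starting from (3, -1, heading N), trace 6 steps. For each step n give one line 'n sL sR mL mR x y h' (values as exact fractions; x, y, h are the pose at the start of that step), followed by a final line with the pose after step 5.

0 200/193 40/49 -13660/9457 100/193 3 -1 N
1 50/61 1 -161/122 25/61 3 -2 W
2 200/421 40/73 -23020/30733 100/421 4 -2 S
3 20/37 20/41 -1190/1517 10/37 4 -1 E
4 200/193 40/49 -13660/9457 100/193 3 -1 N
5 50/61 1 -161/122 25/61 3 -2 W
final 4 -2 S

n=0: pose=(3,-1,N); sL=200/193, sR=40/49; mL=-13660/9457, mR=100/193; mL+mR=-8760/9457 → advance -1; mR−mL=18560/9457 → turn +1·90°
n=1: pose=(3,-2,W); sL=50/61, sR=1; mL=-161/122, mR=25/61; mL+mR=-111/122 → advance -1; mR−mL=211/122 → turn +1·90°
n=2: pose=(4,-2,S); sL=200/421, sR=40/73; mL=-23020/30733, mR=100/421; mL+mR=-15720/30733 → advance -1; mR−mL=30320/30733 → turn +1·90°
n=3: pose=(4,-1,E); sL=20/37, sR=20/41; mL=-1190/1517, mR=10/37; mL+mR=-780/1517 → advance -1; mR−mL=1600/1517 → turn +1·90°
n=4: pose=(3,-1,N); sL=200/193, sR=40/49; mL=-13660/9457, mR=100/193; mL+mR=-8760/9457 → advance -1; mR−mL=18560/9457 → turn +1·90°
n=5: pose=(3,-2,W); sL=50/61, sR=1; mL=-161/122, mR=25/61; mL+mR=-111/122 → advance -1; mR−mL=211/122 → turn +1·90°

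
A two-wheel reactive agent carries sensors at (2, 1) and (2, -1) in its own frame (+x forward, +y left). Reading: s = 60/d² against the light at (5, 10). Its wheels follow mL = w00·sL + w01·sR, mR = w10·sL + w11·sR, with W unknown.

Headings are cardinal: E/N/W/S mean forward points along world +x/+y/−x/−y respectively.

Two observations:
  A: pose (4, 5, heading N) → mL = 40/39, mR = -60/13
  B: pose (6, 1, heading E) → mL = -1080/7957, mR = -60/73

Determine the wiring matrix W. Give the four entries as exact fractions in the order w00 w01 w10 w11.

-1/2 1/2 -1 0

obs A: pose=(4,5,N) → sL=60/13, sR=20/3, mL=40/39, mR=-60/13
obs B: pose=(6,1,E) → sL=60/73, sR=60/109, mL=-1080/7957, mR=-60/73
sensor matrix S = [[60/13, 20/3], [60/73, 60/109]]; det S = -304000/103441
solve [mL_A; mL_B] = S·[w00; w01] and [mR_A; mR_B] = S·[w10; w11]:
  w00 = -1/2, w01 = 1/2, w10 = -1, w11 = 0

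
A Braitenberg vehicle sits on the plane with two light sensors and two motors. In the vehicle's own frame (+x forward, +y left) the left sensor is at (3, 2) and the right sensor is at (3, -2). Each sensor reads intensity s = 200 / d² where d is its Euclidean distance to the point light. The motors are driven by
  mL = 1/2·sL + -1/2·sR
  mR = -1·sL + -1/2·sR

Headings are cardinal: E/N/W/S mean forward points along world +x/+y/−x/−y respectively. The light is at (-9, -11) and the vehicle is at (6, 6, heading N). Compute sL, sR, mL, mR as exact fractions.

left sensor world pos  = (4, 9); dL² = 569
right sensor world pos = (8, 9); dR² = 689
sL = 200/569 = 200/569
sR = 200/689 = 200/689
mL = 1/2·sL + -1/2·sR = 12000/392041
mR = -1·sL + -1/2·sR = -194700/392041

200/569 200/689 12000/392041 -194700/392041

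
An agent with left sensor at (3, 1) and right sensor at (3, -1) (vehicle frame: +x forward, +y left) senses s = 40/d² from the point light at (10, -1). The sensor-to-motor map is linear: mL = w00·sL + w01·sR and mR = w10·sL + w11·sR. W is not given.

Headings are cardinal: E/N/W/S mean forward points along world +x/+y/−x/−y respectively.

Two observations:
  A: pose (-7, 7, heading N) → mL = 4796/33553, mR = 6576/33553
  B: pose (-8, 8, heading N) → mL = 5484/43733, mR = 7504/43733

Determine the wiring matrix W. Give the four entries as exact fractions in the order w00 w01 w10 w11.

obs A: pose=(-7,7,N) → sL=8/89, sR=40/377, mL=4796/33553, mR=6576/33553
obs B: pose=(-8,8,N) → sL=8/101, sR=40/433, mL=5484/43733, mR=7504/43733
sensor matrix S = [[8/89, 40/377], [8/101, 40/433]]; det S = -147200/1467373349
solve [mL_A; mL_B] = S·[w00; w01] and [mR_A; mR_B] = S·[w10; w11]:
  w00 = 1, w01 = 1/2, w10 = 1, w11 = 1

1 1/2 1 1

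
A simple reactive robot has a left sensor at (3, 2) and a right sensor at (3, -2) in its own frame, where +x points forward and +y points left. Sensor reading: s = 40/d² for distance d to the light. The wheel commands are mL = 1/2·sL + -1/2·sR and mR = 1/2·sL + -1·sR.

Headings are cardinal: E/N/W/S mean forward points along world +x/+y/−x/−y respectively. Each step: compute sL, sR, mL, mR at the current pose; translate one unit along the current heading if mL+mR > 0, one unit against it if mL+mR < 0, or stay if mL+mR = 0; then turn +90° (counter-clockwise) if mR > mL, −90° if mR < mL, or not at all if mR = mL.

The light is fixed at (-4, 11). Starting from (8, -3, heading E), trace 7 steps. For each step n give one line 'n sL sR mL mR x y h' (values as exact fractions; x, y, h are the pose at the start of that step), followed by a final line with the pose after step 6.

n=0: pose=(8,-3,E); sL=40/369, sR=40/481; mL=2240/177489, mR=-5140/177489; mL+mR=-2900/177489 → advance -1; mR−mL=-20/481 → turn -1·90°
n=1: pose=(7,-3,S); sL=20/229, sR=4/37; mL=-88/8473, mR=-546/8473; mL+mR=-634/8473 → advance -1; mR−mL=-2/37 → turn -1·90°
n=2: pose=(7,-2,W); sL=40/289, sR=8/37; mL=-416/10693, mR=-1572/10693; mL+mR=-1988/10693 → advance -1; mR−mL=-4/37 → turn -1·90°
n=3: pose=(8,-2,N); sL=1/5, sR=5/37; mL=6/185, mR=-13/370; mL+mR=-1/370 → advance -1; mR−mL=-5/74 → turn -1·90°
n=4: pose=(8,-3,E); sL=40/369, sR=40/481; mL=2240/177489, mR=-5140/177489; mL+mR=-2900/177489 → advance -1; mR−mL=-20/481 → turn -1·90°
n=5: pose=(7,-3,S); sL=20/229, sR=4/37; mL=-88/8473, mR=-546/8473; mL+mR=-634/8473 → advance -1; mR−mL=-2/37 → turn -1·90°
n=6: pose=(7,-2,W); sL=40/289, sR=8/37; mL=-416/10693, mR=-1572/10693; mL+mR=-1988/10693 → advance -1; mR−mL=-4/37 → turn -1·90°

0 40/369 40/481 2240/177489 -5140/177489 8 -3 E
1 20/229 4/37 -88/8473 -546/8473 7 -3 S
2 40/289 8/37 -416/10693 -1572/10693 7 -2 W
3 1/5 5/37 6/185 -13/370 8 -2 N
4 40/369 40/481 2240/177489 -5140/177489 8 -3 E
5 20/229 4/37 -88/8473 -546/8473 7 -3 S
6 40/289 8/37 -416/10693 -1572/10693 7 -2 W
final 8 -2 N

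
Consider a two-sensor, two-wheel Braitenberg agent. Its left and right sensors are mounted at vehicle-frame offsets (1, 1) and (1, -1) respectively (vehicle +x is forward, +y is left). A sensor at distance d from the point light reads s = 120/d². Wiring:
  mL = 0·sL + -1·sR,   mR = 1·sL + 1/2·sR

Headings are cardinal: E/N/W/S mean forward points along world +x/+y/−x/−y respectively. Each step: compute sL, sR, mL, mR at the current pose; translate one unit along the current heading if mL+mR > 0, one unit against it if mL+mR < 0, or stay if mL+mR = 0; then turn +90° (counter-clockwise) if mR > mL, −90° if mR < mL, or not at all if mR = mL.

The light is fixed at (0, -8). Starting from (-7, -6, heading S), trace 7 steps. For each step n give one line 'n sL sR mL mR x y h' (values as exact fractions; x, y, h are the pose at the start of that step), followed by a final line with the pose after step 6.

0 120/37 24/13 -24/13 2004/481 -7 -6 S
1 3 10/3 -10/3 14/3 -7 -7 E
2 120/53 120/29 -120/29 6660/1537 -6 -7 N
3 12/5 60/29 -60/29 498/145 -6 -6 W
4 120/37 24/13 -24/13 2004/481 -7 -6 S
5 3 10/3 -10/3 14/3 -7 -7 E
6 120/53 120/29 -120/29 6660/1537 -6 -7 N
final -6 -6 W

n=0: pose=(-7,-6,S); sL=120/37, sR=24/13; mL=-24/13, mR=2004/481; mL+mR=1116/481 → advance +1; mR−mL=2892/481 → turn +1·90°
n=1: pose=(-7,-7,E); sL=3, sR=10/3; mL=-10/3, mR=14/3; mL+mR=4/3 → advance +1; mR−mL=8 → turn +1·90°
n=2: pose=(-6,-7,N); sL=120/53, sR=120/29; mL=-120/29, mR=6660/1537; mL+mR=300/1537 → advance +1; mR−mL=13020/1537 → turn +1·90°
n=3: pose=(-6,-6,W); sL=12/5, sR=60/29; mL=-60/29, mR=498/145; mL+mR=198/145 → advance +1; mR−mL=798/145 → turn +1·90°
n=4: pose=(-7,-6,S); sL=120/37, sR=24/13; mL=-24/13, mR=2004/481; mL+mR=1116/481 → advance +1; mR−mL=2892/481 → turn +1·90°
n=5: pose=(-7,-7,E); sL=3, sR=10/3; mL=-10/3, mR=14/3; mL+mR=4/3 → advance +1; mR−mL=8 → turn +1·90°
n=6: pose=(-6,-7,N); sL=120/53, sR=120/29; mL=-120/29, mR=6660/1537; mL+mR=300/1537 → advance +1; mR−mL=13020/1537 → turn +1·90°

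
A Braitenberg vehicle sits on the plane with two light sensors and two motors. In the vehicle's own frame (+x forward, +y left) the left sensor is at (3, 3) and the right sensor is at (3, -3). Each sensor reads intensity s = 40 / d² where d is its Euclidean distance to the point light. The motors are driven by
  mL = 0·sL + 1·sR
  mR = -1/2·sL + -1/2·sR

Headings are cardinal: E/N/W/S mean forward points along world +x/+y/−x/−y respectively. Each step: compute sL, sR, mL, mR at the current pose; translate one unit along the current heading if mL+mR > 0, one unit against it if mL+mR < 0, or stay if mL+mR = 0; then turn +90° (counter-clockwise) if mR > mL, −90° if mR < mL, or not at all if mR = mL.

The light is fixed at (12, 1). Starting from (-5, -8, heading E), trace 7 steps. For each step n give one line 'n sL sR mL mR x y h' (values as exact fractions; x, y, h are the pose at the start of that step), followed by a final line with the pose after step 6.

n=0: pose=(-5,-8,E); sL=5/29, sR=2/17; mL=2/17, mR=-143/986; mL+mR=-27/986 → advance -1; mR−mL=-259/986 → turn -1·90°
n=1: pose=(-6,-8,S); sL=40/369, sR=8/117; mL=8/117, mR=-424/4797; mL+mR=-32/1599 → advance -1; mR−mL=-752/4797 → turn -1·90°
n=2: pose=(-6,-7,W); sL=20/281, sR=20/233; mL=20/233, mR=-5140/65473; mL+mR=480/65473 → advance +1; mR−mL=-10760/65473 → turn -1·90°
n=3: pose=(-7,-7,N); sL=40/509, sR=40/281; mL=40/281, mR=-15800/143029; mL+mR=4560/143029 → advance +1; mR−mL=-36160/143029 → turn -1·90°
n=4: pose=(-7,-6,E); sL=5/34, sR=10/89; mL=10/89, mR=-785/6052; mL+mR=-105/6052 → advance -1; mR−mL=-1465/6052 → turn -1·90°
n=5: pose=(-8,-6,S); sL=40/389, sR=40/629; mL=40/629, mR=-20360/244681; mL+mR=-4800/244681 → advance -1; mR−mL=-35920/244681 → turn -1·90°
n=6: pose=(-8,-5,W); sL=4/61, sR=20/269; mL=20/269, mR=-1148/16409; mL+mR=72/16409 → advance +1; mR−mL=-2368/16409 → turn -1·90°

0 5/29 2/17 2/17 -143/986 -5 -8 E
1 40/369 8/117 8/117 -424/4797 -6 -8 S
2 20/281 20/233 20/233 -5140/65473 -6 -7 W
3 40/509 40/281 40/281 -15800/143029 -7 -7 N
4 5/34 10/89 10/89 -785/6052 -7 -6 E
5 40/389 40/629 40/629 -20360/244681 -8 -6 S
6 4/61 20/269 20/269 -1148/16409 -8 -5 W
final -9 -5 N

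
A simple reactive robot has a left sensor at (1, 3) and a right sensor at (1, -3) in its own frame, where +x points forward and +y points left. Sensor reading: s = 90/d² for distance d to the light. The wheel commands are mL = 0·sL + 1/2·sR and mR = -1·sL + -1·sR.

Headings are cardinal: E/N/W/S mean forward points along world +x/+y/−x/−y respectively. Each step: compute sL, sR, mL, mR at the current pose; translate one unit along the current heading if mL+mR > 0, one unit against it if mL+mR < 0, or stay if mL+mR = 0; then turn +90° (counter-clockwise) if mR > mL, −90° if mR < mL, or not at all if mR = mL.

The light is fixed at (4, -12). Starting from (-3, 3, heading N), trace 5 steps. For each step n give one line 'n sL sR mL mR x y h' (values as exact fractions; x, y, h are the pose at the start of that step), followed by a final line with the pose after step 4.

0 45/178 45/136 45/272 -7065/12104 -3 3 N
1 18/65 90/157 45/157 -8676/10205 -3 2 E
2 45/97 9/29 9/58 -2178/2813 -4 2 S
3 2/5 2/9 1/9 -28/45 -4 3 W
4 45/178 45/136 45/272 -7065/12104 -3 3 N
final -3 2 E

n=0: pose=(-3,3,N); sL=45/178, sR=45/136; mL=45/272, mR=-7065/12104; mL+mR=-10125/24208 → advance -1; mR−mL=-18135/24208 → turn -1·90°
n=1: pose=(-3,2,E); sL=18/65, sR=90/157; mL=45/157, mR=-8676/10205; mL+mR=-5751/10205 → advance -1; mR−mL=-11601/10205 → turn -1·90°
n=2: pose=(-4,2,S); sL=45/97, sR=9/29; mL=9/58, mR=-2178/2813; mL+mR=-3483/5626 → advance -1; mR−mL=-5229/5626 → turn -1·90°
n=3: pose=(-4,3,W); sL=2/5, sR=2/9; mL=1/9, mR=-28/45; mL+mR=-23/45 → advance -1; mR−mL=-11/15 → turn -1·90°
n=4: pose=(-3,3,N); sL=45/178, sR=45/136; mL=45/272, mR=-7065/12104; mL+mR=-10125/24208 → advance -1; mR−mL=-18135/24208 → turn -1·90°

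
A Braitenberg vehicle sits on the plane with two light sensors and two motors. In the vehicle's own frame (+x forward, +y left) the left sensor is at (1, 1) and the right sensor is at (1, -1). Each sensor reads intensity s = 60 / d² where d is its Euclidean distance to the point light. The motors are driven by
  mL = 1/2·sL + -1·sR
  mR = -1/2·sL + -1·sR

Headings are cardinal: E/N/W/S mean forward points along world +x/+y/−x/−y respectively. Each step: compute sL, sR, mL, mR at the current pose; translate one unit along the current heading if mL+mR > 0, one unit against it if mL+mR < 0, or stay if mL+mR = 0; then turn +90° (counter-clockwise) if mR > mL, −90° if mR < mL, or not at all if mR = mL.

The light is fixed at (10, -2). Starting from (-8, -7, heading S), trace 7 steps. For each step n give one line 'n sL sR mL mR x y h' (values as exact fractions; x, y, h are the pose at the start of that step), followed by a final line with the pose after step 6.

0 12/65 60/397 -1518/25805 -6282/25805 -8 -7 S
1 30/193 6/37 -603/7141 -1713/7141 -8 -6 W
2 20/111 12/53 -802/5883 -1862/5883 -7 -6 N
3 15/68 15/73 -945/9928 -3135/9928 -7 -7 E
4 12/65 60/397 -1518/25805 -6282/25805 -8 -7 S
5 30/193 6/37 -603/7141 -1713/7141 -8 -6 W
6 20/111 12/53 -802/5883 -1862/5883 -7 -6 N
final -7 -7 E

n=0: pose=(-8,-7,S); sL=12/65, sR=60/397; mL=-1518/25805, mR=-6282/25805; mL+mR=-120/397 → advance -1; mR−mL=-12/65 → turn -1·90°
n=1: pose=(-8,-6,W); sL=30/193, sR=6/37; mL=-603/7141, mR=-1713/7141; mL+mR=-12/37 → advance -1; mR−mL=-30/193 → turn -1·90°
n=2: pose=(-7,-6,N); sL=20/111, sR=12/53; mL=-802/5883, mR=-1862/5883; mL+mR=-24/53 → advance -1; mR−mL=-20/111 → turn -1·90°
n=3: pose=(-7,-7,E); sL=15/68, sR=15/73; mL=-945/9928, mR=-3135/9928; mL+mR=-30/73 → advance -1; mR−mL=-15/68 → turn -1·90°
n=4: pose=(-8,-7,S); sL=12/65, sR=60/397; mL=-1518/25805, mR=-6282/25805; mL+mR=-120/397 → advance -1; mR−mL=-12/65 → turn -1·90°
n=5: pose=(-8,-6,W); sL=30/193, sR=6/37; mL=-603/7141, mR=-1713/7141; mL+mR=-12/37 → advance -1; mR−mL=-30/193 → turn -1·90°
n=6: pose=(-7,-6,N); sL=20/111, sR=12/53; mL=-802/5883, mR=-1862/5883; mL+mR=-24/53 → advance -1; mR−mL=-20/111 → turn -1·90°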